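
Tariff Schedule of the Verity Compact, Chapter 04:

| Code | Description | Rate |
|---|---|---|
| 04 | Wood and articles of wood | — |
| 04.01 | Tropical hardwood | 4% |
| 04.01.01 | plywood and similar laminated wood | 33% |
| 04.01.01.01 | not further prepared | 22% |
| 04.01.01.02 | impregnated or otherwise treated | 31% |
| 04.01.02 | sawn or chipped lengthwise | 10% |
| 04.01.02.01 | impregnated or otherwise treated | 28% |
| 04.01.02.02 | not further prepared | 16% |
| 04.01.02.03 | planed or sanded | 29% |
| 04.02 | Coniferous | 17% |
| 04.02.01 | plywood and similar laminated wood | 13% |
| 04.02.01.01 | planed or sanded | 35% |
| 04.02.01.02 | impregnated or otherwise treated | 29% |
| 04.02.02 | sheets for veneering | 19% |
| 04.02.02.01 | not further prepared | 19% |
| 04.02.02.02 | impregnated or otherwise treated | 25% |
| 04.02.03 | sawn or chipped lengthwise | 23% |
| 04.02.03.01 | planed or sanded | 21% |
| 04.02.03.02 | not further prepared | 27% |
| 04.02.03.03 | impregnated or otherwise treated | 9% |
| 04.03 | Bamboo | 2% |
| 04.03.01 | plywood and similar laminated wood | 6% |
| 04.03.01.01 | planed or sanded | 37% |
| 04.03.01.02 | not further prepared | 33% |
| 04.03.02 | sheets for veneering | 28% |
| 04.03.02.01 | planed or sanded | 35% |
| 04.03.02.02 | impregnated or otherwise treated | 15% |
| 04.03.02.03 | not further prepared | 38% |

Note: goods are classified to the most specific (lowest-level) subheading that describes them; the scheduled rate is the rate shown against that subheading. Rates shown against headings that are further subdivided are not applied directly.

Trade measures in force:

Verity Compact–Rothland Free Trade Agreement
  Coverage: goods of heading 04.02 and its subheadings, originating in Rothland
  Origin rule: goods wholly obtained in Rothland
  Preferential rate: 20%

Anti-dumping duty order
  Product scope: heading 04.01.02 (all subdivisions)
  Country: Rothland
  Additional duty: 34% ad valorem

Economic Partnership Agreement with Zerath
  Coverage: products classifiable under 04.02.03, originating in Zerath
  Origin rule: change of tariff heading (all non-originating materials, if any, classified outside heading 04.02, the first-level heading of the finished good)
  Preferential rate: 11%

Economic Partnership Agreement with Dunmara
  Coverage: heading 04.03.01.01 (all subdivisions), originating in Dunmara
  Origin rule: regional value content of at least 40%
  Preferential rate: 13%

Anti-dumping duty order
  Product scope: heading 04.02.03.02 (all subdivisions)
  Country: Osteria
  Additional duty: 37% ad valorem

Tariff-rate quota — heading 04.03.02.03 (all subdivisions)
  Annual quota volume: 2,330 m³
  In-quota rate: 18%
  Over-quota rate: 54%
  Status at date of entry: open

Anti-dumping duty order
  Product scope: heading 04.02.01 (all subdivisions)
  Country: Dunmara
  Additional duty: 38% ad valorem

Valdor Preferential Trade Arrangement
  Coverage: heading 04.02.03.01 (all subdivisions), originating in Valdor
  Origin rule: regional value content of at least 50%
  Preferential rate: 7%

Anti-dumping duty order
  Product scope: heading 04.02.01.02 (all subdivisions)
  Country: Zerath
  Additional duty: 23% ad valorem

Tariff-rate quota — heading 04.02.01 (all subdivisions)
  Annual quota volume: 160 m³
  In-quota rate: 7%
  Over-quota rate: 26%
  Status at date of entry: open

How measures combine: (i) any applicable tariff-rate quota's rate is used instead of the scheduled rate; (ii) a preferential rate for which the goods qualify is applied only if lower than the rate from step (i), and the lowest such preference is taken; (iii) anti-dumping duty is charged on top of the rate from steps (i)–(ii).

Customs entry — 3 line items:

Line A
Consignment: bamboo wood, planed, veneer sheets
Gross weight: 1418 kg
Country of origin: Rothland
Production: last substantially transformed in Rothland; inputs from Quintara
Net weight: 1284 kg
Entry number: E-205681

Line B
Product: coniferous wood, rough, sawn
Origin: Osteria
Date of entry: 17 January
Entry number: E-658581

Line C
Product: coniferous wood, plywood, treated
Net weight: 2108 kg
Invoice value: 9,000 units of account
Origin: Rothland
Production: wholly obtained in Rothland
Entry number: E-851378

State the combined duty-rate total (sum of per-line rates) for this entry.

106%

Line A: bamboo → 04.03; veneer sheets → 04.03.02; planed → 04.03.02.01. Scheduled 35%. Rothland agreement on 04.02: 04.03.02.01 not covered. → 35%.
Line B: coniferous → 04.02; sawn → 04.02.03; rough → 04.02.03.02. Scheduled 27%. anti-dumping (Osteria, 04.02.03.02): +37%; total 27% + 37% = 64%. → 64%.
Line C: coniferous → 04.02; plywood → 04.02.01; treated → 04.02.01.02. Scheduled 29%. quota on 04.02.01 open → in-quota 7%; Rothland agreement on 04.02: wholly obtained → 20% available; preference 20% not lower than 7% → no reduction. → 7%.
Sum: 35% + 64% + 7% = 106%.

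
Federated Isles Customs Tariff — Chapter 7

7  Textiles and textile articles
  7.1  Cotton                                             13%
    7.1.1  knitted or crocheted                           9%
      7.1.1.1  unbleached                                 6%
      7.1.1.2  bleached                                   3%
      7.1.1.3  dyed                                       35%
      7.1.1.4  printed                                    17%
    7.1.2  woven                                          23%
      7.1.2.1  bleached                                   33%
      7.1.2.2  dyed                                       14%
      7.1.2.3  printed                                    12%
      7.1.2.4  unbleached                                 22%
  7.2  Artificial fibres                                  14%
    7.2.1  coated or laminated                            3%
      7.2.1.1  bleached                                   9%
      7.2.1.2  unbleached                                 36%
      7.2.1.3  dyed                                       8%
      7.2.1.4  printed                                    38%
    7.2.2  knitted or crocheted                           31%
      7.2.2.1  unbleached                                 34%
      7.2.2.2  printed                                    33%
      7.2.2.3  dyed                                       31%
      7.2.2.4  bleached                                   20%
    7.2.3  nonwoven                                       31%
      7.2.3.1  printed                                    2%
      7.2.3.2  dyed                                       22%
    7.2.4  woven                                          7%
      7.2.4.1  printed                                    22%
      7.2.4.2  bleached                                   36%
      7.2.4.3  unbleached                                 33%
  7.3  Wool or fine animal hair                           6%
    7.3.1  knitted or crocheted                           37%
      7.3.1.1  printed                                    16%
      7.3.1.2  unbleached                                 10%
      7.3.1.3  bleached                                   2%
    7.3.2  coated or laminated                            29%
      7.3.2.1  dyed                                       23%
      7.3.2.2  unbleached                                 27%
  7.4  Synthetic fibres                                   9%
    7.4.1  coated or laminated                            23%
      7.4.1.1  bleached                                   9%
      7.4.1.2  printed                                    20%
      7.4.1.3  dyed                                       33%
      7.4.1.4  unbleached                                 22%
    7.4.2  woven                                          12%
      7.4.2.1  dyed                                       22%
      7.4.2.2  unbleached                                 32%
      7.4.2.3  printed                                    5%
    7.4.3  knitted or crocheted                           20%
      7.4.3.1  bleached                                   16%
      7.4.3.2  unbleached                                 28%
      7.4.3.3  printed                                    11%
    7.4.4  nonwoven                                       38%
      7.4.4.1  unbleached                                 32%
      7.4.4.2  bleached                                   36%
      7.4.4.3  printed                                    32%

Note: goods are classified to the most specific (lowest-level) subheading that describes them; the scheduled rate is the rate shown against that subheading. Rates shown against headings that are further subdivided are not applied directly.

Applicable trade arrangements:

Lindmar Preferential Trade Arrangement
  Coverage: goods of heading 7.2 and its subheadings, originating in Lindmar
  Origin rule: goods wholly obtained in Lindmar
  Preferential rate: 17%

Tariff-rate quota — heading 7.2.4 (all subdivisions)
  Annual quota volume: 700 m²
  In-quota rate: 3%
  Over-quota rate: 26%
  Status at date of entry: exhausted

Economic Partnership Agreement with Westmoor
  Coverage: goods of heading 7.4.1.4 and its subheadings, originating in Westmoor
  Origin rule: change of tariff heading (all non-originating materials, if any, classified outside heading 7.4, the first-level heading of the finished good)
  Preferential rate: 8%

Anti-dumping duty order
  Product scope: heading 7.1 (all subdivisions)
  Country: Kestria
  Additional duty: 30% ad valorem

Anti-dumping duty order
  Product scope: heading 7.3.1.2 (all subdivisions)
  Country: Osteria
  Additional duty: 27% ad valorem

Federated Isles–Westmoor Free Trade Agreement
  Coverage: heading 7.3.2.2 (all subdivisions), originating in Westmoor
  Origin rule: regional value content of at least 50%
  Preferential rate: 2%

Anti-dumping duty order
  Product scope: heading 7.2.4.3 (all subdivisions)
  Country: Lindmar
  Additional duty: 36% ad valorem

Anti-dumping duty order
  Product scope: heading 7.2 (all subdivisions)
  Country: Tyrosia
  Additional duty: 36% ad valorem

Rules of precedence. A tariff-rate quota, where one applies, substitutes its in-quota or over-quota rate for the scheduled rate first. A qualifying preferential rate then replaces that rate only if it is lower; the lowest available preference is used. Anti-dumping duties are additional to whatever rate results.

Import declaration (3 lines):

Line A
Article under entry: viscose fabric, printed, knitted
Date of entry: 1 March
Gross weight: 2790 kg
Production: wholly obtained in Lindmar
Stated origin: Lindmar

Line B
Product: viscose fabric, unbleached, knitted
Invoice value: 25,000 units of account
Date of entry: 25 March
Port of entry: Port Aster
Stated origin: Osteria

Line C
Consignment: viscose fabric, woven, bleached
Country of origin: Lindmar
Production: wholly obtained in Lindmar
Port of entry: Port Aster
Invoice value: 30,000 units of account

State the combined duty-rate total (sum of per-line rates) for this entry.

Line A: viscose → 7.2; knitted → 7.2.2; printed → 7.2.2.2. Scheduled 33%. Lindmar agreement on 7.2: wholly obtained → 17% available; preferential 17%. → 17%.
Line B: viscose → 7.2; knitted → 7.2.2; unbleached → 7.2.2.1. Scheduled 34%. No special measure applies. → 34%.
Line C: viscose → 7.2; woven → 7.2.4; bleached → 7.2.4.2. Scheduled 36%. quota on 7.2.4 exhausted → over-quota 26%; Lindmar agreement on 7.2: wholly obtained → 17% available; preferential 17%. → 17%.
Sum: 17% + 34% + 17% = 68%.

68%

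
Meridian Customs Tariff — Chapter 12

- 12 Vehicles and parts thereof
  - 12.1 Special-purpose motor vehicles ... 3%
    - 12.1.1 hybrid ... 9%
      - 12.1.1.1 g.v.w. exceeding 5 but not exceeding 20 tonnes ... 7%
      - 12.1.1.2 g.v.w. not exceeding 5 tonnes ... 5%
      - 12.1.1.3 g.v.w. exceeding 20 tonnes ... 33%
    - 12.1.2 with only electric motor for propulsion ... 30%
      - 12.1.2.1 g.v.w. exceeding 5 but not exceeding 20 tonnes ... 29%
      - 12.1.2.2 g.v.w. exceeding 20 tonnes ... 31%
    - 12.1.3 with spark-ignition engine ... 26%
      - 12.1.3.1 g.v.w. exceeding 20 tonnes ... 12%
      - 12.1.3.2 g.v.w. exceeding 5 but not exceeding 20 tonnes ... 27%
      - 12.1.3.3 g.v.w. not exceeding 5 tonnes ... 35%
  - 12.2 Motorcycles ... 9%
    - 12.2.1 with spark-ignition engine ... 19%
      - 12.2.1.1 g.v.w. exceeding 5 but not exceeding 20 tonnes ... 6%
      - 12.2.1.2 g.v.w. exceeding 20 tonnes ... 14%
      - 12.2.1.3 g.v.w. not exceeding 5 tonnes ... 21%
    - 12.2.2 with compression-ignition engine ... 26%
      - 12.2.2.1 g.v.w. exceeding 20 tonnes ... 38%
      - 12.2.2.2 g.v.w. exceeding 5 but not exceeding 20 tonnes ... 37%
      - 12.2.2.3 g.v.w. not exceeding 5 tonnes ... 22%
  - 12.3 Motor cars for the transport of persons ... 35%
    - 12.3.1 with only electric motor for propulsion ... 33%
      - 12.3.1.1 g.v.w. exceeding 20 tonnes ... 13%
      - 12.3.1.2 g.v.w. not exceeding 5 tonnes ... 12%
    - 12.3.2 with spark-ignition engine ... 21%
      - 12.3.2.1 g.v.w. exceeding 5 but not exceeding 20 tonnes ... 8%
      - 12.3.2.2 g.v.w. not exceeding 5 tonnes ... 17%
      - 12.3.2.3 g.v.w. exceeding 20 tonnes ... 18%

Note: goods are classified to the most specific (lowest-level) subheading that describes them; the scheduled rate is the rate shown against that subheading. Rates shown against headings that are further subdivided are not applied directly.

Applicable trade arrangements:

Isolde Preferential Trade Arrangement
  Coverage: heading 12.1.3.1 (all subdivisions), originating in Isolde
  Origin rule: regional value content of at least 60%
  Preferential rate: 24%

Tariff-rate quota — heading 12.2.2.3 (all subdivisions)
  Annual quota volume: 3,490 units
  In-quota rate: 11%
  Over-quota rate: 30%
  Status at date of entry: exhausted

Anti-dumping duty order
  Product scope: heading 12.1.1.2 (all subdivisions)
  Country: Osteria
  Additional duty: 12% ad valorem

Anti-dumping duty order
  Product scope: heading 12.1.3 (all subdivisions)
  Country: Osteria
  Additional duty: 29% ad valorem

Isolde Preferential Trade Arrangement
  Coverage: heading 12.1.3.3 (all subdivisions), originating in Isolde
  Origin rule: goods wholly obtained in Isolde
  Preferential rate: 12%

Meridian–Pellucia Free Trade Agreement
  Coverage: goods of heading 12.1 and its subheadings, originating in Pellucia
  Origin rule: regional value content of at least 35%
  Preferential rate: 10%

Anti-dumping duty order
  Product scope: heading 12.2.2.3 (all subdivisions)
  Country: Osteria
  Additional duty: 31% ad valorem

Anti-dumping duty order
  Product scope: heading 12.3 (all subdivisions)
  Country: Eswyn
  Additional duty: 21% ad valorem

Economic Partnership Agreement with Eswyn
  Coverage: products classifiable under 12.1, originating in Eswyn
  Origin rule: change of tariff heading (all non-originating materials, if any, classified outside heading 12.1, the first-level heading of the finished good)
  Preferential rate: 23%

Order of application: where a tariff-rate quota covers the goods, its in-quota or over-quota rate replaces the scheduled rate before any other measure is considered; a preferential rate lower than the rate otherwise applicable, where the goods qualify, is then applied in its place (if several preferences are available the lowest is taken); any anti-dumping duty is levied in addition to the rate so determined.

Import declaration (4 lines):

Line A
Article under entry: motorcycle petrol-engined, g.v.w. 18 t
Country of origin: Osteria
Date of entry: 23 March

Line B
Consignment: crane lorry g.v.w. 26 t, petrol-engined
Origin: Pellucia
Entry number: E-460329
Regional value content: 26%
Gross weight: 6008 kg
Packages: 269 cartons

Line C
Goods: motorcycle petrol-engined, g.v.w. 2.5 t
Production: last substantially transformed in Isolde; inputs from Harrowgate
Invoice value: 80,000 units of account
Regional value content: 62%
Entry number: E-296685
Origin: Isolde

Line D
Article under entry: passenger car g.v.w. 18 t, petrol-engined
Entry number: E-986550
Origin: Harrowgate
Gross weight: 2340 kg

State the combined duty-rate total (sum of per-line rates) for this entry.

47%

Line A: motorcycle → 12.2; petrol-engined → 12.2.1; g.v.w. 18 t → 12.2.1.1. Scheduled 6%. No special measure applies. → 6%.
Line B: crane lorry → 12.1; petrol-engined → 12.1.3; g.v.w. 26 t → 12.1.3.1. Scheduled 12%. Pellucia agreement on 12.1: RVC < 35%. → 12%.
Line C: motorcycle → 12.2; petrol-engined → 12.2.1; g.v.w. 2.5 t → 12.2.1.3. Scheduled 21%. Isolde agreement on 12.1.3.1: 12.2.1.3 not covered; Isolde agreement on 12.1.3.3: 12.2.1.3 not covered. → 21%.
Line D: passenger car → 12.3; petrol-engined → 12.3.2; g.v.w. 18 t → 12.3.2.1. Scheduled 8%. No special measure applies. → 8%.
Sum: 6% + 12% + 21% + 8% = 47%.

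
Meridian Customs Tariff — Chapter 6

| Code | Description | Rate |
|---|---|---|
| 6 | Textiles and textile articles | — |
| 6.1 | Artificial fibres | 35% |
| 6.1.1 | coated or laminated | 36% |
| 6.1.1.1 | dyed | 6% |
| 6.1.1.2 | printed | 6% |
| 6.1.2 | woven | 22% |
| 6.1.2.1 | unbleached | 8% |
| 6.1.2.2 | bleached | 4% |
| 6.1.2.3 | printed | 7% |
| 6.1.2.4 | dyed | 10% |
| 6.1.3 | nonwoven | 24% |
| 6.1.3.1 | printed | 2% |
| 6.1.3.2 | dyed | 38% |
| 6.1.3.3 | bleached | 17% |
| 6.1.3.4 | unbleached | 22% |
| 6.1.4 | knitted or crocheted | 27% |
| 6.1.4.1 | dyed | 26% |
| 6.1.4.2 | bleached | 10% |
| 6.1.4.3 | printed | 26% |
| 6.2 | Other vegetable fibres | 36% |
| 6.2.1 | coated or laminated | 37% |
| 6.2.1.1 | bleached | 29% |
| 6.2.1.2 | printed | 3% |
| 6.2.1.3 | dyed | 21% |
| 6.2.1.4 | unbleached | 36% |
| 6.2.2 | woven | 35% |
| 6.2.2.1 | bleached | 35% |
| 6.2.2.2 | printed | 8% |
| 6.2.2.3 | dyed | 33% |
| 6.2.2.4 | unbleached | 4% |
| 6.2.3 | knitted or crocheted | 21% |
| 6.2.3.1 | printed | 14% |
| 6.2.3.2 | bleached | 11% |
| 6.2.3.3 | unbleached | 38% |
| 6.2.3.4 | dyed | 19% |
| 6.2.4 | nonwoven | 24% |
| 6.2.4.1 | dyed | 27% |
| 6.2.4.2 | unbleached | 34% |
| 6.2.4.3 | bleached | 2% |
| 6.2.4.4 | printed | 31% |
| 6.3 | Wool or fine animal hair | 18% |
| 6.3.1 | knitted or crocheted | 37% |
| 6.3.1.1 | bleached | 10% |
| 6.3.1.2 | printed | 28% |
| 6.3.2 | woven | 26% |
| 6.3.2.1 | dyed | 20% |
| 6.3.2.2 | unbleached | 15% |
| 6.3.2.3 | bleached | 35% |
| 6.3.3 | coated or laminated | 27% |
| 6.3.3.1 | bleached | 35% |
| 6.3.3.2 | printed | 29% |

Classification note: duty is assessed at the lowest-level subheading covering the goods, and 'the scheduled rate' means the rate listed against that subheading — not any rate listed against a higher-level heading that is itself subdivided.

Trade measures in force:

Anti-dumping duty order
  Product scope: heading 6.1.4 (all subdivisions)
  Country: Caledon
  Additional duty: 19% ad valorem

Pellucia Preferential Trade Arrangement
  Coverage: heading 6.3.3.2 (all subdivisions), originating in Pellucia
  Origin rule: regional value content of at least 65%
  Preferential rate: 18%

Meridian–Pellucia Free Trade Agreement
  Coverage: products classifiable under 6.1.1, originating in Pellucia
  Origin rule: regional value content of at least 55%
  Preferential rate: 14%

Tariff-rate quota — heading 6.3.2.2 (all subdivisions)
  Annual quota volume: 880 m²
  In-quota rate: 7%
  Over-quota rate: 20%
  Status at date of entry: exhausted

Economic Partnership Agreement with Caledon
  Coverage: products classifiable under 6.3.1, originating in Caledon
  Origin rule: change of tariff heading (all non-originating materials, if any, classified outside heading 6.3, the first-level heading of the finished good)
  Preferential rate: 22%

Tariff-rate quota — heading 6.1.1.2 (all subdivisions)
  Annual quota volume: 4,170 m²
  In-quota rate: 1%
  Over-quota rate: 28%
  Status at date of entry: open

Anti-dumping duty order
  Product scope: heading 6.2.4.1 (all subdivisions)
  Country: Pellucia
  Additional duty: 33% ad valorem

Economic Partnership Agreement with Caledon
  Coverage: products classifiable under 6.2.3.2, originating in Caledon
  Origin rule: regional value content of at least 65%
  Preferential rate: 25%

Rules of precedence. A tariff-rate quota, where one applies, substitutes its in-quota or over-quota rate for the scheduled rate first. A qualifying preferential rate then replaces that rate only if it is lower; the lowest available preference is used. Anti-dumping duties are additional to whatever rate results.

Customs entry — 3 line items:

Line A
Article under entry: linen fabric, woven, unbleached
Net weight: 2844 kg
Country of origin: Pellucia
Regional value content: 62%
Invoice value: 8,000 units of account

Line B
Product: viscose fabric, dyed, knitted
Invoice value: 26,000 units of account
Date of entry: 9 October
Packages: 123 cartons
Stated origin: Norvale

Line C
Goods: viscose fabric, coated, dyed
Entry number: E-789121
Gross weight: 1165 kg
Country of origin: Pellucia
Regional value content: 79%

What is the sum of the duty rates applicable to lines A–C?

36%

Line A: linen → 6.2; woven → 6.2.2; unbleached → 6.2.2.4. Scheduled 4%. Pellucia agreement on 6.3.3.2: 6.2.2.4 not covered; Pellucia agreement on 6.1.1: 6.2.2.4 not covered. → 4%.
Line B: viscose → 6.1; knitted → 6.1.4; dyed → 6.1.4.1. Scheduled 26%. No special measure applies. → 26%.
Line C: viscose → 6.1; coated → 6.1.1; dyed → 6.1.1.1. Scheduled 6%. Pellucia agreement on 6.3.3.2: 6.1.1.1 not covered; Pellucia agreement on 6.1.1: RVC ≥ 55% → 14% available; preference 14% not lower than 6% → no reduction. → 6%.
Sum: 4% + 26% + 6% = 36%.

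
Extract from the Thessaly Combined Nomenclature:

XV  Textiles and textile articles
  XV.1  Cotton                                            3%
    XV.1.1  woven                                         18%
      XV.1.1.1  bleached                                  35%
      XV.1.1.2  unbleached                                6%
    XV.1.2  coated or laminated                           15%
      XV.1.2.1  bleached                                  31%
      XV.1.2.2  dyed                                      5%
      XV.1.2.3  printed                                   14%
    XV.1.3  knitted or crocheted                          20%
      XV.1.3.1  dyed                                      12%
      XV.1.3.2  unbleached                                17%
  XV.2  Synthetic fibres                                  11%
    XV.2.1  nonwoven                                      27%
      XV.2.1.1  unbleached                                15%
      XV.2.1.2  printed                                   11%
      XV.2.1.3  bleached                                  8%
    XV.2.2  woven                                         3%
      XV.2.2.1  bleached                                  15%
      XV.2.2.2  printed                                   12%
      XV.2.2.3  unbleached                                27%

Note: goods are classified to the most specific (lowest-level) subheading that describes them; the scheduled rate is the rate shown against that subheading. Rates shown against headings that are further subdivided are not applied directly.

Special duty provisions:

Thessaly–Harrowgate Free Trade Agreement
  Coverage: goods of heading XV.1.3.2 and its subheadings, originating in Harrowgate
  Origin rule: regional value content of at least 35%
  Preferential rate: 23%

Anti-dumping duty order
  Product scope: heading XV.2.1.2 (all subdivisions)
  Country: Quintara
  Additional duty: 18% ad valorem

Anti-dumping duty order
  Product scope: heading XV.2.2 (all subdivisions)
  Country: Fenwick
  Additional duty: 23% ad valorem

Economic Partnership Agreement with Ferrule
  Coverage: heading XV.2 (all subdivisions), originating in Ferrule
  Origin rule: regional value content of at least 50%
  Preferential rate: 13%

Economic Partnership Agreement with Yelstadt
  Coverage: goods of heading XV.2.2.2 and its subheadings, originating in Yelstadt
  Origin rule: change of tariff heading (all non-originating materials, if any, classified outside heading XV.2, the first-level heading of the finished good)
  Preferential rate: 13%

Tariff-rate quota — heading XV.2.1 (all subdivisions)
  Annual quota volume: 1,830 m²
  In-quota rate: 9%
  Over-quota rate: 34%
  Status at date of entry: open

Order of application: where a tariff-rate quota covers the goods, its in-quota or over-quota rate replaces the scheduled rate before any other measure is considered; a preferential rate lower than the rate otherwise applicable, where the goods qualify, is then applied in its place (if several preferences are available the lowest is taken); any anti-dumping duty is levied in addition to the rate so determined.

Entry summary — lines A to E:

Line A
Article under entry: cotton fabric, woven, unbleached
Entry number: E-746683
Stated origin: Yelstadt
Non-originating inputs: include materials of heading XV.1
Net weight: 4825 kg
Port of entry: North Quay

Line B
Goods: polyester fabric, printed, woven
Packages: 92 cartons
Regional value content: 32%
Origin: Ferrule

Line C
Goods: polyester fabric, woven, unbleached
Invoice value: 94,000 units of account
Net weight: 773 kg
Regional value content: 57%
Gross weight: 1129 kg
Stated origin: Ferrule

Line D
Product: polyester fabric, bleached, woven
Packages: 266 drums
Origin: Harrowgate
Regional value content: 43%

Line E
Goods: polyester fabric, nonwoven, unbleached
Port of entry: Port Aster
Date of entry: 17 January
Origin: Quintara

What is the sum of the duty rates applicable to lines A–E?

55%

Line A: cotton → XV.1; woven → XV.1.1; unbleached → XV.1.1.2. Scheduled 6%. Yelstadt agreement on XV.2.2.2: XV.1.1.2 not covered. → 6%.
Line B: polyester → XV.2; woven → XV.2.2; printed → XV.2.2.2. Scheduled 12%. Ferrule agreement on XV.2: RVC < 50%. → 12%.
Line C: polyester → XV.2; woven → XV.2.2; unbleached → XV.2.2.3. Scheduled 27%. Ferrule agreement on XV.2: RVC ≥ 50% → 13% available; preferential 13%. → 13%.
Line D: polyester → XV.2; woven → XV.2.2; bleached → XV.2.2.1. Scheduled 15%. Harrowgate agreement on XV.1.3.2: XV.2.2.1 not covered. → 15%.
Line E: polyester → XV.2; nonwoven → XV.2.1; unbleached → XV.2.1.1. Scheduled 15%. quota on XV.2.1 open → in-quota 9%. → 9%.
Sum: 6% + 12% + 13% + 15% + 9% = 55%.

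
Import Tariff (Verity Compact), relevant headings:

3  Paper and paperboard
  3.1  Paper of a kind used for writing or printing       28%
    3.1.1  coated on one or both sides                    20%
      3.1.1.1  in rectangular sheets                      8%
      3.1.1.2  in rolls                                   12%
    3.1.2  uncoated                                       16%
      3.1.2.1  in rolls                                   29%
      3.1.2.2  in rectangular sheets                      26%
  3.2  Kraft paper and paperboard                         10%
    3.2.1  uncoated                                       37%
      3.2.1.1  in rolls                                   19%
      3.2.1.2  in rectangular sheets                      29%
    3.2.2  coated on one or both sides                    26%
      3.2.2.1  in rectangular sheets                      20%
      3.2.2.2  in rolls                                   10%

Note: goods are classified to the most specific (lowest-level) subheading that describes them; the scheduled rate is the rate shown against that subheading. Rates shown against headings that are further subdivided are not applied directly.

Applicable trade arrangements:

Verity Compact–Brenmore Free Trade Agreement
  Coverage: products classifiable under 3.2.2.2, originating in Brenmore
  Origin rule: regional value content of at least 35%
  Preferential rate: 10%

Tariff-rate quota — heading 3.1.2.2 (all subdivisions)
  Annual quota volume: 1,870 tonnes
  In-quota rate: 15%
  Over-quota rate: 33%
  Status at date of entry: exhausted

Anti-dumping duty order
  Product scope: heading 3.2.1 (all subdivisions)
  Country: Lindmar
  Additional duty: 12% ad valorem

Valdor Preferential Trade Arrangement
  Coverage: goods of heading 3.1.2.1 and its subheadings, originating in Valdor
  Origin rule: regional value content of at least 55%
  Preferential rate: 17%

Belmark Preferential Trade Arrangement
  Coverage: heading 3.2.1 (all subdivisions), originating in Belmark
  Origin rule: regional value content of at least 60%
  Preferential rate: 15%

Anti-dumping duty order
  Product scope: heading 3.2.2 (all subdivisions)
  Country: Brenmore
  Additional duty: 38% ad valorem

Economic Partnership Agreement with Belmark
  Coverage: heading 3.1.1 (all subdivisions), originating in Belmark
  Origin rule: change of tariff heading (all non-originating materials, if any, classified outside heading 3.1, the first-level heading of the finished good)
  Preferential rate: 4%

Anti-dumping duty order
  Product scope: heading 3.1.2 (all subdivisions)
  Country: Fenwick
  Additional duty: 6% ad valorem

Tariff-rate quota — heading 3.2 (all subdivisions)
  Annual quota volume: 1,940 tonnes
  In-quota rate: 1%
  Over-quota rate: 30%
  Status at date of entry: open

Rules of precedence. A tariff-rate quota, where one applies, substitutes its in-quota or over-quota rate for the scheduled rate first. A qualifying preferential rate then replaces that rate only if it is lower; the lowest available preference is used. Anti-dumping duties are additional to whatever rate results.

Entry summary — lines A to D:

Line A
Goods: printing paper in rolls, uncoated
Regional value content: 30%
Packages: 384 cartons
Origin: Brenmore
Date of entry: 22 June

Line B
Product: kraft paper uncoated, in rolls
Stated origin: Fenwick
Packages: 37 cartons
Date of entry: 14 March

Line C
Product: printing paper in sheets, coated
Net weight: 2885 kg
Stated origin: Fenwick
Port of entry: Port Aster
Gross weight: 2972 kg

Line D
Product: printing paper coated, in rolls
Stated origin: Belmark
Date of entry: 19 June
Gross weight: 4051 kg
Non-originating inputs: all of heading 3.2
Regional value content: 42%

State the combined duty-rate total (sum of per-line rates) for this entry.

Line A: printing paper → 3.1; uncoated → 3.1.2; in rolls → 3.1.2.1. Scheduled 29%. Brenmore agreement on 3.2.2.2: 3.1.2.1 not covered. → 29%.
Line B: kraft paper → 3.2; uncoated → 3.2.1; in rolls → 3.2.1.1. Scheduled 19%. quota on 3.2 open → in-quota 1%. → 1%.
Line C: printing paper → 3.1; coated → 3.1.1; in sheets → 3.1.1.1. Scheduled 8%. No special measure applies. → 8%.
Line D: printing paper → 3.1; coated → 3.1.1; in rolls → 3.1.1.2. Scheduled 12%. Belmark agreement on 3.2.1: 3.1.1.2 not covered; Belmark agreement on 3.1.1: CTH met → 4% available; preferential 4%. → 4%.
Sum: 29% + 1% + 8% + 4% = 42%.

42%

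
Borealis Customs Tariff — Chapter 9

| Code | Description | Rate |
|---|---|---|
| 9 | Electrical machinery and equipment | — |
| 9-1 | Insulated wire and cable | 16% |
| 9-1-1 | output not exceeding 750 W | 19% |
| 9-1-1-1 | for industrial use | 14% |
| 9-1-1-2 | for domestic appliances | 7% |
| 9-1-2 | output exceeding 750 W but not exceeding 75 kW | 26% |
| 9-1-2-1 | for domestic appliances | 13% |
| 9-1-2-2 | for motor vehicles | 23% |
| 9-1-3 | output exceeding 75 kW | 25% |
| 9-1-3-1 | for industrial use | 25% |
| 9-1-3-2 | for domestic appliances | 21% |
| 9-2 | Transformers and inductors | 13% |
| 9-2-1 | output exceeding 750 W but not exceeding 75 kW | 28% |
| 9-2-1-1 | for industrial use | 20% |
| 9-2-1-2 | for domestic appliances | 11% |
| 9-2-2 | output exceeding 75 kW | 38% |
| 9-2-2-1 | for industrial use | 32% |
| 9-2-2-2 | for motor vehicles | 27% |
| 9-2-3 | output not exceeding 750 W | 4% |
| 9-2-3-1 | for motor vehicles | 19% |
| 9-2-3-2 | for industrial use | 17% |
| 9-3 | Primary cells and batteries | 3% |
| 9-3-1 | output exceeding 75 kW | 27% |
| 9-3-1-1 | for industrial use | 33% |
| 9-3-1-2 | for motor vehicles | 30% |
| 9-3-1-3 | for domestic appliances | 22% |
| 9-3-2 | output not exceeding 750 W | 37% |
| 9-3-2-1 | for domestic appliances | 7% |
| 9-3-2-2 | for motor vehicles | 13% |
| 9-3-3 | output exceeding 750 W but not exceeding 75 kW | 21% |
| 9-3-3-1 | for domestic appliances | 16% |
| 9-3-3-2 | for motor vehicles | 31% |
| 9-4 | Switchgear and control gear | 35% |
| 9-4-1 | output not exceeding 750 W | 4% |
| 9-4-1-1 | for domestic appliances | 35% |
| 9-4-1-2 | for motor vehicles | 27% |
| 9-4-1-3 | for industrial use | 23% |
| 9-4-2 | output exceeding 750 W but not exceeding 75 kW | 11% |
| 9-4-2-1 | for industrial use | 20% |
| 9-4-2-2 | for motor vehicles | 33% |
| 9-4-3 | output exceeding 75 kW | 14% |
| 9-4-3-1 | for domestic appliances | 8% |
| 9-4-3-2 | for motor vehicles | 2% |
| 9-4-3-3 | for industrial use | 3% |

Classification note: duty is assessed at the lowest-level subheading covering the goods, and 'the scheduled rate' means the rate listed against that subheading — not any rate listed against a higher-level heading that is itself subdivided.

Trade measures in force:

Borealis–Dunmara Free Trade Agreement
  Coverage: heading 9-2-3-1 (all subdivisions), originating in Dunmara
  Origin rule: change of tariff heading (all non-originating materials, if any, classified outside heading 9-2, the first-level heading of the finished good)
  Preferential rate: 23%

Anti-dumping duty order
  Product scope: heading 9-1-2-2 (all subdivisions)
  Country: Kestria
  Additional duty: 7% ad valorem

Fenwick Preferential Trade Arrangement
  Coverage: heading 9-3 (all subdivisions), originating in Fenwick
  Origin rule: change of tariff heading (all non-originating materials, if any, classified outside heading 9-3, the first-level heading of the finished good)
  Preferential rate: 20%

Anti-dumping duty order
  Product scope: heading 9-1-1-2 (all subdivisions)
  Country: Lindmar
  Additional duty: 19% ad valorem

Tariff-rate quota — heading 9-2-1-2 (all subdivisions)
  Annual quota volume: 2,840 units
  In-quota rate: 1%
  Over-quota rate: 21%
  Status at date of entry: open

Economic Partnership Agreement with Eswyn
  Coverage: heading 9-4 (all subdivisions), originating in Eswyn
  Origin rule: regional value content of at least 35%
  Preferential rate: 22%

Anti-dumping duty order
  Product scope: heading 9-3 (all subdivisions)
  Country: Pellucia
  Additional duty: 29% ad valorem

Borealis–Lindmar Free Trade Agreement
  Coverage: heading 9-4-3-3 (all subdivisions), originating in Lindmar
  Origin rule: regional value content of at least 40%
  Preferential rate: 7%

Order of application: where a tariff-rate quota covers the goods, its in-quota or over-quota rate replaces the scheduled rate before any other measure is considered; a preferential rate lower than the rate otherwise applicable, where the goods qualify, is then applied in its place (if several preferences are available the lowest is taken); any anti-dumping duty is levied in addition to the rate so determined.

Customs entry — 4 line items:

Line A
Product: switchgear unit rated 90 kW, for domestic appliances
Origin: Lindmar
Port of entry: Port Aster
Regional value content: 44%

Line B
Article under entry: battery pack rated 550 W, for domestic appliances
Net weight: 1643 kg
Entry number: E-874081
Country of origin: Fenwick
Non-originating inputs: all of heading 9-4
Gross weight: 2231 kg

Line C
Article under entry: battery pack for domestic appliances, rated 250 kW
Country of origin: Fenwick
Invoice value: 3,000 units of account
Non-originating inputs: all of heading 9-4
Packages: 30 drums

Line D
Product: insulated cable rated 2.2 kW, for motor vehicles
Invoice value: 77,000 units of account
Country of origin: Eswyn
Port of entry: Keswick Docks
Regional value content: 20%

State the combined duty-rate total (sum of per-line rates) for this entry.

58%

Line A: switchgear unit → 9-4; rated 90 kW → 9-4-3; for domestic appliances → 9-4-3-1. Scheduled 8%. Lindmar agreement on 9-4-3-3: 9-4-3-1 not covered. → 8%.
Line B: battery pack → 9-3; rated 550 W → 9-3-2; for domestic appliances → 9-3-2-1. Scheduled 7%. Fenwick agreement on 9-3: CTH met → 20% available; preference 20% not lower than 7% → no reduction. → 7%.
Line C: battery pack → 9-3; rated 250 kW → 9-3-1; for domestic appliances → 9-3-1-3. Scheduled 22%. Fenwick agreement on 9-3: CTH met → 20% available; preferential 20%. → 20%.
Line D: insulated cable → 9-1; rated 2.2 kW → 9-1-2; for motor vehicles → 9-1-2-2. Scheduled 23%. Eswyn agreement on 9-4: 9-1-2-2 not covered. → 23%.
Sum: 8% + 7% + 20% + 23% = 58%.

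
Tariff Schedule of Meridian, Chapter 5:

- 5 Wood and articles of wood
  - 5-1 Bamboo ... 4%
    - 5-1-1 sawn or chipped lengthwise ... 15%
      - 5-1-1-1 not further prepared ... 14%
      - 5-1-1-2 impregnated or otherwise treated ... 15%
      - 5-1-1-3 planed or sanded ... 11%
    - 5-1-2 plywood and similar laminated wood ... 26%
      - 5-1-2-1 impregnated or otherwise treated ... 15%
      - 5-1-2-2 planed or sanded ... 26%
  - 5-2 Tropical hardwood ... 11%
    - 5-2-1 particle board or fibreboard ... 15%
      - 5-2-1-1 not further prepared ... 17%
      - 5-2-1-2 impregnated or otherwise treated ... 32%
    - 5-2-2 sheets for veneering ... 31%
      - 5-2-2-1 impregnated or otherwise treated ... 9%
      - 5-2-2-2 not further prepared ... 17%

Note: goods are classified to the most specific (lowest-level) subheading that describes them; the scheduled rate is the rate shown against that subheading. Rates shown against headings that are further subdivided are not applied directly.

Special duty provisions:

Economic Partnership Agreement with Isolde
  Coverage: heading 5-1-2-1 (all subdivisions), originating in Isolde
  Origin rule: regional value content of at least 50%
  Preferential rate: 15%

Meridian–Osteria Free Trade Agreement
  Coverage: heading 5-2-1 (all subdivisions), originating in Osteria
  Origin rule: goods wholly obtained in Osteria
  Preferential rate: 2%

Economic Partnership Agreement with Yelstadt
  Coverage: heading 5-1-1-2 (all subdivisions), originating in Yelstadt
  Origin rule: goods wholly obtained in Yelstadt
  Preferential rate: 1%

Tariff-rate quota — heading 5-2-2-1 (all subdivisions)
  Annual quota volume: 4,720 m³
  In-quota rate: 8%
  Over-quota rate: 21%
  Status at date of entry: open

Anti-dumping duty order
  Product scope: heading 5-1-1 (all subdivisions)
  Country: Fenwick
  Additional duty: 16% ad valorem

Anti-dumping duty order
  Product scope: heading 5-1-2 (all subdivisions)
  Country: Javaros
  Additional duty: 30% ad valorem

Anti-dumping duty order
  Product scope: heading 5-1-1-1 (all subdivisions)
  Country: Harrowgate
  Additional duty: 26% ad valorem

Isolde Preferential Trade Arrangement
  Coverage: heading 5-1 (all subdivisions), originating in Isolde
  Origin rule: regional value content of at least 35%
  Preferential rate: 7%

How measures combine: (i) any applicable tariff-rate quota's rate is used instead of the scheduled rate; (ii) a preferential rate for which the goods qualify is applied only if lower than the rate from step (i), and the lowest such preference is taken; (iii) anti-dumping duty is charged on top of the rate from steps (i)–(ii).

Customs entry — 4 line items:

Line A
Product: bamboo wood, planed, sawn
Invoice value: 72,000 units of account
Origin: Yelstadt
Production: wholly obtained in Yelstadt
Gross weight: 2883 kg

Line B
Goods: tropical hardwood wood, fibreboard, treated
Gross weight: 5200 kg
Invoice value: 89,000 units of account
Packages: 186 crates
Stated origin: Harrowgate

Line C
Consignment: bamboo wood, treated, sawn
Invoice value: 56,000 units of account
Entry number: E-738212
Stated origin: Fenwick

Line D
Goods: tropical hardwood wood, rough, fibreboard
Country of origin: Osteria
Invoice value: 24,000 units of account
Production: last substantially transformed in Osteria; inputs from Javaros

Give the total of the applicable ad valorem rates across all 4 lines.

91%

Line A: bamboo → 5-1; sawn → 5-1-1; planed → 5-1-1-3. Scheduled 11%. Yelstadt agreement on 5-1-1-2: 5-1-1-3 not covered. → 11%.
Line B: tropical hardwood → 5-2; fibreboard → 5-2-1; treated → 5-2-1-2. Scheduled 32%. No special measure applies. → 32%.
Line C: bamboo → 5-1; sawn → 5-1-1; treated → 5-1-1-2. Scheduled 15%. anti-dumping (Fenwick, 5-1-1): +16%; total 15% + 16% = 31%. → 31%.
Line D: tropical hardwood → 5-2; fibreboard → 5-2-1; rough → 5-2-1-1. Scheduled 17%. Osteria agreement on 5-2-1: not wholly obtained. → 17%.
Sum: 11% + 32% + 31% + 17% = 91%.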